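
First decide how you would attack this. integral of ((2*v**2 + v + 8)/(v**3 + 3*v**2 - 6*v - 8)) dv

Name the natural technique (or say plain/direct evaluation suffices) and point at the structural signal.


Technique: partial fractions — the denominator v**3 + 3*v**2 - 6*v - 8 factors, so the quotient decomposes into elementary partial fractions term by term.


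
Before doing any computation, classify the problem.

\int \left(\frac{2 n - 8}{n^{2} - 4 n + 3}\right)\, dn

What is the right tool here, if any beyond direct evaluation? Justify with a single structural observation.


Method: partial fractions — the denominator n^{2} - 4 n + 3 factors, so the quotient decomposes into elementary partial fractions term by term.


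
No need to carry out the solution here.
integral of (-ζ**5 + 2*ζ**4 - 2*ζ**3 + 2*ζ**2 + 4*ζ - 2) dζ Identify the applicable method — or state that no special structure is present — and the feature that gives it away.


Diagnosis: no special technique — every term is a constant multiple of a power of ζ; term-wise power-rule integration needs no preliminary transformation.


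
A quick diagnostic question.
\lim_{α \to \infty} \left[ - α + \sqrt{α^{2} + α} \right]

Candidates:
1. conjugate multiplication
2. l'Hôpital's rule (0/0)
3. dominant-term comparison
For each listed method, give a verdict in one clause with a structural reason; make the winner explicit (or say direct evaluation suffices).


Verdict: conjugate multiplication — divergence minus divergence hides a finite answer — expose it by pairing \sqrt{α^{2} + α} - α with its conjugate.
- conjugate multiplication — a fit — the right tool for this form.
- l'Hôpital's rule (0/0): substitution produces ∞ − ∞ rather than a vanishing quotient; the rule needs a 0/0 ratio to act on.
- dominant-term comparison — no ranking of term growth rates resolves the limit here.


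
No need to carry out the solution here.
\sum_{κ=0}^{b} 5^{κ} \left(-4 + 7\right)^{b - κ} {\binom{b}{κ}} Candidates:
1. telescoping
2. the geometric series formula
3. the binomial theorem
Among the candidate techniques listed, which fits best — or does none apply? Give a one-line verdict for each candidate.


Diagnosis: the binomial theorem — {\binom{b}{κ}} weighting matched powers of 5 and (-4 + 7) is the expanded form of (5 + (-4 + 7))^b — fold it back up.
- telescoping — neither a shifted-difference shape nor integer-spaced poles are present.
- the geometric series formula — dividing successive terms gives an index-dependent quantity, not a constant.
- the binomial theorem — yes, a natural case for it.


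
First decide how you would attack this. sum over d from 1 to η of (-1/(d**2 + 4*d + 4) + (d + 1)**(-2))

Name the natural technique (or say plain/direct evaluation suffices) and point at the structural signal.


Diagnosis: telescoping — the generic term is a one-step difference of (d + 1)**(-2), so partial sums shortcut to endpoint evaluation.


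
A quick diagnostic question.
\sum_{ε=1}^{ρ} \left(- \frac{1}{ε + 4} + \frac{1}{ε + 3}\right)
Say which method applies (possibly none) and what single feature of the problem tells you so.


Diagnosis: telescoping — the generic term is a one-step difference of \frac{1}{ε + 3}, so partial sums shortcut to endpoint evaluation.


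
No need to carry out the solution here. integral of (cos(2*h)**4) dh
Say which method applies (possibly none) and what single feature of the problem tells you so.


Diagnosis: a trigonometric identity — cos(2*h)**4 is an even power — the power-reduction identity rewrites it into first-degree cosines.


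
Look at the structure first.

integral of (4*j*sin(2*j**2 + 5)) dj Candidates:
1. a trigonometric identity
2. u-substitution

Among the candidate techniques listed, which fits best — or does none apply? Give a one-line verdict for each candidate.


Best approach: u-substitution — read it as f(2*j**2 + 5) times a constant multiple of d(2*j**2 + 5): one substitution, u = 2*j**2 + 5, finishes it.
- a trigonometric identity — the trigonometric factor has no even power to reduce and no cross-frequency product to convert — the standard power-reduction and product-to-sum identities do not engage it.
- u-substitution: applicable, and directly so.


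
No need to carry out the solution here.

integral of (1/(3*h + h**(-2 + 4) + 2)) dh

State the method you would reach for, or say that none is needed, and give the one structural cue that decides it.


Method: partial fractions — the denominator (3*h + h**(-2 + 4) + 2) factors, so the quotient decomposes into elementary partial fractions term by term.


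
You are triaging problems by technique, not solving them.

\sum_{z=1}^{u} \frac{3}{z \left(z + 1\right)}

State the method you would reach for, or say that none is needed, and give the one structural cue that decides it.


Technique: telescoping — split \frac{3}{z \left(z + 1\right)} by partial fractions and the pieces are one function at shifted arguments — interior terms cancel.


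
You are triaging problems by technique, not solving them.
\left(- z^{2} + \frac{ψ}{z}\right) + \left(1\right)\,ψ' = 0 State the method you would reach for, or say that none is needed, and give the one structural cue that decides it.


Best approach: a linear integrating factor — linear in the unknown with genuine forcing: multiply through by the exponential of the integrated coefficient and the left side closes into one derivative.


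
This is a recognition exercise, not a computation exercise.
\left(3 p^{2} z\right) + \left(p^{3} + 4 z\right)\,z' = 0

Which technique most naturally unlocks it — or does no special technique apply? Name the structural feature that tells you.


Method: the exact-equation method — d/dz of 3 p^{2} z equals d/dp of p^{3} + 4 z: the form is a total differential of one potential — integrate it exactly.


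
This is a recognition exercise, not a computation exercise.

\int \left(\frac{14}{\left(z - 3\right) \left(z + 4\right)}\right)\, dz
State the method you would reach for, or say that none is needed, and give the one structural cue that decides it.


Diagnosis: partial fractions — a proper rational integrand whose denominator splits into simpler factors — decompose into partial fractions first.


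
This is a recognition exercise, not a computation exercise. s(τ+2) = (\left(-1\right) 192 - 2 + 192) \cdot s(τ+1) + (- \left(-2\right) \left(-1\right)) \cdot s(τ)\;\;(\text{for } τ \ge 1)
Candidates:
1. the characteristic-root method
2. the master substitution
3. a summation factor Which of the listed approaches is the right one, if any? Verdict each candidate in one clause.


Best approach: the characteristic-root method — because shifting τ leaves the equation's coefficients unchanged, exponential trials reduce it to algebra.
- the characteristic-root method: yes, a natural case for it.
- the master substitution — with no divided-index recursive call, reindexing by powers of a base buys nothing.
- a summation factor: the recurrence reaches back more than one step, outside the first-order family a summation factor normalizes.


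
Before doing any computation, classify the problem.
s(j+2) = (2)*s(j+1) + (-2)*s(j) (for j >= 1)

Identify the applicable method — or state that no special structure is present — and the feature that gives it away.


Verdict: the characteristic-root method — every coefficient is a fixed number and the forcing is zero — substitute r^j and read off the root equation.


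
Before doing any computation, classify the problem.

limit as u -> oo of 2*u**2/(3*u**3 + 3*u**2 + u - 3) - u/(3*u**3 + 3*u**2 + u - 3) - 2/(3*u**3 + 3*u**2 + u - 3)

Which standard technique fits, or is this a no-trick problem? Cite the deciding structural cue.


Method: dominant-term comparison — divide by the highest power of u present: lower-order terms vanish and the dominant ratio remains. l'Hôpital's at-infinity variant applies to the expression viewed as a single quotient; the leading-term comparison is the direct route.


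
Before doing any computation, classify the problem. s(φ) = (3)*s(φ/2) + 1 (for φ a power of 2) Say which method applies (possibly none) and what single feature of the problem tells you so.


Technique: the master substitution — the index is divided (φ/2), not shifted — substitute φ = 2^m to straighten it into a shift recurrence.


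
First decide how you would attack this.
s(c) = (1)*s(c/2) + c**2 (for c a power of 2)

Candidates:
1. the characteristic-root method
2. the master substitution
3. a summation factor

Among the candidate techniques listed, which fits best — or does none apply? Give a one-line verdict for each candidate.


Method: the master substitution — the index is divided (c/2), not shifted — substitute c = 2^m to straighten it into a shift recurrence.
- the characteristic-root method: a divided-index call is not the fixed-shift linear shape that characteristic roots solve.
- the master substitution: yes — fits the structure here.
- a summation factor — a divided-index call is outside the fixed-shift first-order family a summation factor normalizes.


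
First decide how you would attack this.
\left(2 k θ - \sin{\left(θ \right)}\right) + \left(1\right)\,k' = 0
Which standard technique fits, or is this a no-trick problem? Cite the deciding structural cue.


Best approach: a linear integrating factor — linear in the unknown with genuine forcing: multiply through by the exponential of the integrated coefficient and the left side closes into one derivative.


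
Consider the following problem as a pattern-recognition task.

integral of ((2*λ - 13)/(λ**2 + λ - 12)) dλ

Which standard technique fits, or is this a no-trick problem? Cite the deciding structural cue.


Verdict: partial fractions — with λ**2 + λ - 12 factorable and the degree on top strictly smaller, simple-fraction decomposition is immediate.


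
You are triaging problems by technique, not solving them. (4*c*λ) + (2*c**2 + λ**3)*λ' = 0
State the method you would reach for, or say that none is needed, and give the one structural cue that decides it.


Technique: the exact-equation method — checking ∂/∂λ of 4*c*λ against ∂/∂c of 2*c**2 + λ**3: they match — the equation is exact as it stands.


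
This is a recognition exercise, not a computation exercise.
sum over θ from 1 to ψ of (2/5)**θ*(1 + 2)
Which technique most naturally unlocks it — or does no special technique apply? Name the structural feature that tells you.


Diagnosis: the geometric series formula — term-over-term division gives 2/5 every time — index-free ratio, geometric sum formula applies.


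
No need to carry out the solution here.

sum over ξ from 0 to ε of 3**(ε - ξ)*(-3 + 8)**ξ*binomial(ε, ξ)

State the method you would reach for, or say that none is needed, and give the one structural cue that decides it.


Best approach: the binomial theorem — the binomial coefficients weight matched powers of (-3 + 8) and 3, which is exactly the expansion of a binomial power.


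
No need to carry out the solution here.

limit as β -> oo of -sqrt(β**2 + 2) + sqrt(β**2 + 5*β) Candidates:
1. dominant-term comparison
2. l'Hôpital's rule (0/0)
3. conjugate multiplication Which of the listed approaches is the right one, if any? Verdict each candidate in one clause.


Best approach: conjugate multiplication — divergence minus divergence hides a finite answer — expose it by pairing sqrt(β**2 + 5*β) - sqrt(β**2 + 2) with its conjugate.
- dominant-term comparison — leading-power comparison does not apply to this form.
- l'Hôpital's rule (0/0) — no quotient structure at all: the clash is ∞ minus ∞, which rationalizing converts into a tractable ratio.
- conjugate multiplication: a fit — the right tool for this form.


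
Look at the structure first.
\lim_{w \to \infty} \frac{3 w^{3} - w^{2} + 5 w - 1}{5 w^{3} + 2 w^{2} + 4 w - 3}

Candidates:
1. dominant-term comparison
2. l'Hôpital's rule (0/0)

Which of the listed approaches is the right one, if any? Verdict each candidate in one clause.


Best approach: dominant-term comparison — divide through by the highest power of w; every lower-order term dies and the dominant terms decide the limit.
- dominant-term comparison: applies; the problem has the shape this method handles.
- l'Hôpital's rule (0/0) — viewed as a single quotient this runs to ∞/∞, not the 0/0 clash this candidate addresses; an at-infinity variant of the rule would resolve it, but comparing leading growth reads the answer without differentiating.


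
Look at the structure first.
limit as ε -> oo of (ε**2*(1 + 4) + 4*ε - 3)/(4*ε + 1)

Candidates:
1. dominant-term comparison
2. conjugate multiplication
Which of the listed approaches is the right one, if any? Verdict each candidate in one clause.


Best approach: dominant-term comparison — at large ε only the top-degree terms survive; compare the leading terms and the limit falls out.
- dominant-term comparison: yes, a natural case for it.
- conjugate multiplication — no difference of divergent radicals appears, so rationalizing has nothing to cancel.


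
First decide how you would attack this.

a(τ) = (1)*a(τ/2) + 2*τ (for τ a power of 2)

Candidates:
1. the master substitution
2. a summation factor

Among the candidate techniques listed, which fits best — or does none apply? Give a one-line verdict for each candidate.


Technique: the master substitution — the argument contracts 2-fold per step: reindex τ exponentially and solve the linear recurrence in the new index.
- the master substitution: a fit — the right tool for this form.
- a summation factor — the recursion divides its index rather than shifting it — there is no previous-term chain for a summation factor to telescope.


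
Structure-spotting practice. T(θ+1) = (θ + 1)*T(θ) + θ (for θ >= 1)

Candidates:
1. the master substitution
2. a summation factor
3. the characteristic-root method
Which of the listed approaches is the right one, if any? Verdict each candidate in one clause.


Best approach: a summation factor — with the index-dependent coefficient θ + 1, dividing by the cumulative product turns the left side into a pure difference.
- the master substitution: this is shift-type recursion, outside the divide-and-conquer template.
- a summation factor — applicable, and directly so.
- the characteristic-root method: an index-dependent weight blocks the pure exponential ansatz.


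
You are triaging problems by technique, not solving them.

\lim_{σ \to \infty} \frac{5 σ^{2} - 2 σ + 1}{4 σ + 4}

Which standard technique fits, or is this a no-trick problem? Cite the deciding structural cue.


Diagnosis: dominant-term comparison — divide through by the highest power of σ; every lower-order term dies and the dominant terms decide the limit. Viewed as a single quotient this is an ∞/∞ form — an at-infinity application of l'Hôpital's rule would also resolve it; comparing leading growth reads the answer without differentiating.


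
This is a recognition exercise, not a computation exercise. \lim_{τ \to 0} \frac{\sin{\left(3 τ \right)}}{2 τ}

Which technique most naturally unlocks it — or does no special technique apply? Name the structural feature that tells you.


Verdict: l'Hôpital's rule (0/0) — substituting 0 gives 0 over 0; differentiate top and bottom once and re-evaluate. Expanding numerator and denominator to first order gives the same value — the rule automates exactly that.


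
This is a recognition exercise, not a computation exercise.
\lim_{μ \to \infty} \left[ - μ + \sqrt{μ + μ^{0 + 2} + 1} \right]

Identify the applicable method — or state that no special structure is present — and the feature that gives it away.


Technique: conjugate multiplication — two divergent pieces with a minus sign between them and a radical in the mix: rationalize \sqrt{μ + μ^{0 + 2} + 1} - μ before any limit law applies.


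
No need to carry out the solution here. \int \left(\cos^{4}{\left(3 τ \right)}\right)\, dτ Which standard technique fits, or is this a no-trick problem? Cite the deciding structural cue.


Method: a trigonometric identity — \cos^{4}{\left(3 τ \right)} is an even power — the power-reduction identity rewrites it into first-degree cosines.


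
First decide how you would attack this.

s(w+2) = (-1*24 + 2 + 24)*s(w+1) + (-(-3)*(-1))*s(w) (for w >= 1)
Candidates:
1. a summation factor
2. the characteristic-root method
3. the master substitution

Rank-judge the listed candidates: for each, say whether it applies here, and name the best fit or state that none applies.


Verdict: the characteristic-root method — because shifting w leaves the equation's coefficients unchanged, exponential trials reduce it to algebra.
- a summation factor — a summation factor telescopes one-step recursions; this one carries higher-order memory.
- the characteristic-root method: applicable, and directly so.
- the master substitution: no fixed divisor shrinks the index between calls.


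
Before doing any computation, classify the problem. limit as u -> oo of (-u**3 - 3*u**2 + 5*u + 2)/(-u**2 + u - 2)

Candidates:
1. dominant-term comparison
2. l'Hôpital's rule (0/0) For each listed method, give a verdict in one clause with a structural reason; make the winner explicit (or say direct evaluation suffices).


Method: dominant-term comparison — growth-rate triage: the leading powers of u decide the limit, everything else is noise.
- dominant-term comparison — a fit — the right tool for this form.
- l'Hôpital's rule (0/0): as a single quotient the expression runs to ∞/∞ at the limit point — an at-infinity form of the rule would apply, though the leading-growth comparison is the direct reading.


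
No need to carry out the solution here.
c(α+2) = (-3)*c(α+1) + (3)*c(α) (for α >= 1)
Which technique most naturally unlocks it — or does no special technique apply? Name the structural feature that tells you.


Best approach: the characteristic-root method — constant coefficients and linearity mean the ansatz r^α reduces it to solving the characteristic polynomial.


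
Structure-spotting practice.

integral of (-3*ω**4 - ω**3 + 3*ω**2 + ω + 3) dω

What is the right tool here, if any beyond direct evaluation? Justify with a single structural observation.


Verdict: no special technique — every term is a constant multiple of a power of ω; term-wise power-rule integration needs no preliminary transformation.


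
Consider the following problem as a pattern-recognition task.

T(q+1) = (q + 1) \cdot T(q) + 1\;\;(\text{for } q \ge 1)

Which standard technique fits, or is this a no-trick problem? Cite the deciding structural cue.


Technique: a summation factor — it is first-order linear but the coefficient q + 1 depends on the index, so multiply through by a summation factor to telescope it.


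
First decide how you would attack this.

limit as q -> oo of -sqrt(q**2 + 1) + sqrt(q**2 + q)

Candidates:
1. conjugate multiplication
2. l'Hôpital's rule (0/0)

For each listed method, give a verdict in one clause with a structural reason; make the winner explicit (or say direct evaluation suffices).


Best approach: conjugate multiplication — turning the difference into a conjugate-rationalized ratio makes the limit readable.
- conjugate multiplication: yes, a natural case for it.
- l'Hôpital's rule (0/0): substitution produces ∞ − ∞ rather than a vanishing quotient; the rule needs a 0/0 ratio to act on.


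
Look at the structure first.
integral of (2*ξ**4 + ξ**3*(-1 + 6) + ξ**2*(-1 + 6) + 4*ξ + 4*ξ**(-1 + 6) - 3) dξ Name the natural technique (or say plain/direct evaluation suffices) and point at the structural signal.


Technique: no special technique — the integrand is a sum of constant multiples of powers of ξ — integrate term by term.


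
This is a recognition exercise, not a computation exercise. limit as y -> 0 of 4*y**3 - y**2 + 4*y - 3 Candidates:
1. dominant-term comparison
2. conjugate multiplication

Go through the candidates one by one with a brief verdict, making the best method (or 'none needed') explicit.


Diagnosis: no special technique — no denominator vanishes and nothing blows up at 0: direct substitution is the whole computation.
- dominant-term comparison — this limit is not decided by comparing polynomial growth at infinity.
- conjugate multiplication — there are no radicals in tension whose conjugate would simplify matters.


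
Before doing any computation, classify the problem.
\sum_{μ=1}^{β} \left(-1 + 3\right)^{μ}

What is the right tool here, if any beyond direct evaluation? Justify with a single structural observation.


Diagnosis: the geometric series formula — consecutive terms stand in a fixed index-free ratio — the geometric sum formula closes it.


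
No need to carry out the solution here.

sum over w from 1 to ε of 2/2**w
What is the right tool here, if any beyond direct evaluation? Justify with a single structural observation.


Verdict: the geometric series formula — consecutive terms stand in a fixed index-free ratio — the geometric sum formula closes it.


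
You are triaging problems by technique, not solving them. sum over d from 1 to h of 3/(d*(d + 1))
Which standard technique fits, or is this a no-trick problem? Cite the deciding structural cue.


Method: telescoping — split 3/(d*(d + 1)) by partial fractions and the pieces are one function at shifted arguments — interior terms cancel.


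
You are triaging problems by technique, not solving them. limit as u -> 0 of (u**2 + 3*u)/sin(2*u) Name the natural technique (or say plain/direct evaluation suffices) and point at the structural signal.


Diagnosis: l'Hôpital's rule (0/0) — numerator and denominator both vanish at 0 — a genuine 0/0 form, which is exactly when l'Hôpital applies. A local series expansion at the point resolves it as well; the rule is the packaged version of that step.


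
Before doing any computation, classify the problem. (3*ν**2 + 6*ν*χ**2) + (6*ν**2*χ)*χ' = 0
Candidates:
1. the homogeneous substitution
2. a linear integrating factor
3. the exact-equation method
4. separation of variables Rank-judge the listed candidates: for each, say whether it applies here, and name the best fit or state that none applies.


Best approach: the exact-equation method — take the mixed partials of 3*ν**2 + 6*ν*χ**2 and 6*ν**2*χ: they are equal, which certifies an exact differential.
- the homogeneous substitution — rescaling both variables together changes the slope, so no ratio substitution collapses it.
- a linear integrating factor: a nonlinear term in the unknown puts this outside the integrating-factor template.
- the exact-equation method — a fit — the right tool for this form.
- separation of variables — no division isolates the independent variable from the unknown.


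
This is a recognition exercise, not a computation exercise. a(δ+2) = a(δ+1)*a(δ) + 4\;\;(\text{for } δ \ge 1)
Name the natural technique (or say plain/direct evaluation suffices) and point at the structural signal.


Method: no special technique — the map from one term to the next is curved, not linear, so linear closed-form machinery does not attach.


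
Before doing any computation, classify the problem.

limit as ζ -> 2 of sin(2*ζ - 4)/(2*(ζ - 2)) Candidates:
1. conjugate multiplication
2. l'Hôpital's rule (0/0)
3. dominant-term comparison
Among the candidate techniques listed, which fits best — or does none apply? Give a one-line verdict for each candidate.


Best approach: l'Hôpital's rule (0/0) — plug in 2: top and bottom both hit zero, so differentiate each and retry. A local series expansion at the point resolves it as well; the rule is the packaged version of that step.
- conjugate multiplication: there are no radicals in tension whose conjugate would simplify matters.
- l'Hôpital's rule (0/0) — applies; the problem has the shape this method handles.
- dominant-term comparison: no dominant power emerges to decide the limit by degree comparison.


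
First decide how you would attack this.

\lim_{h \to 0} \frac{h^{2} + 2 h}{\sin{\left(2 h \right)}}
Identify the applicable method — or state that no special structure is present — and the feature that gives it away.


Verdict: l'Hôpital's rule (0/0) — the 0/0 form at 0 is the signature situation for l'Hôpital's rule. A local series expansion at the point resolves it as well; the rule is the packaged version of that step.


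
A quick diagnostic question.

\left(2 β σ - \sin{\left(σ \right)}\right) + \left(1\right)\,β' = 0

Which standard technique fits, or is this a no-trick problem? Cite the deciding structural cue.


Technique: a linear integrating factor — the unknown enters only to the first power against a nonzero forcing term — the integrating-factor template applies directly.


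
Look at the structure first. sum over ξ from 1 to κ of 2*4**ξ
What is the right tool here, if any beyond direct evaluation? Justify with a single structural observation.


Diagnosis: the geometric series formula — the ratio of consecutive terms is the constant 4, independent of the index — a geometric sum.


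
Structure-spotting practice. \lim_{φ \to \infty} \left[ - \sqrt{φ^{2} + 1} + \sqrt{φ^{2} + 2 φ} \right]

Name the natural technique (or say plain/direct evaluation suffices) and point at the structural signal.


Best approach: conjugate multiplication — both pieces blow up but their difference is finite; the conjugate trick rationalizes \sqrt{φ^{2} + 2 φ} - \sqrt{φ^{2} + 1}.


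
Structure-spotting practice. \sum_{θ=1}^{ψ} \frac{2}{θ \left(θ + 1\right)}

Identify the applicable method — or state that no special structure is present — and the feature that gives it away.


Best approach: telescoping — rewrite \frac{2}{θ \left(θ + 1\right)} as simple fractions and successive terms eat each other — only the edges survive.


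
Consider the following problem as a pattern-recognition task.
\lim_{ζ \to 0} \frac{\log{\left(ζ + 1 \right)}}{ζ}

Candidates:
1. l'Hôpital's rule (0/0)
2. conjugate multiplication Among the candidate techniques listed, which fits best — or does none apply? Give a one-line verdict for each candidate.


Method: l'Hôpital's rule (0/0) — numerator and denominator both vanish at 0 — a genuine 0/0 form, which is exactly when l'Hôpital applies. Expanding numerator and denominator to first order gives the same value — the rule automates exactly that.
- l'Hôpital's rule (0/0): applies; the problem has the shape this method handles.
- conjugate multiplication — rationalization has no target — no divergent radical difference appears.


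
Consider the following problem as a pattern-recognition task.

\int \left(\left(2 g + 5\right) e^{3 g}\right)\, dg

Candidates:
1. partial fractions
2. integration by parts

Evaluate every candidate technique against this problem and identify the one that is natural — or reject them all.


Method: integration by parts — differentiate 2 g + 5, integrate e^{3 g}: each pass lowers the polynomial degree, so parts terminates.
- partial fractions — the expression is not a ratio of polynomials that decomposes further.
- integration by parts: applies; the problem has the shape this method handles.


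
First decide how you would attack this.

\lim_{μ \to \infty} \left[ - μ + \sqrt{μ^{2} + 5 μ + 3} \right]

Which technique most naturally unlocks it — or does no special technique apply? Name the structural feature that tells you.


Best approach: conjugate multiplication — the ∞ − ∞ radical form is the exact trigger for the conjugate maneuver.


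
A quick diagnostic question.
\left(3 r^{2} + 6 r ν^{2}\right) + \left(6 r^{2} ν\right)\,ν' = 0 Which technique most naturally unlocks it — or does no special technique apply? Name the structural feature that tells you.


Technique: the exact-equation method — this form is already the differential of something: the matching mixed partials of 3 r^{2} + 6 r ν^{2} and 6 r^{2} ν prove it.


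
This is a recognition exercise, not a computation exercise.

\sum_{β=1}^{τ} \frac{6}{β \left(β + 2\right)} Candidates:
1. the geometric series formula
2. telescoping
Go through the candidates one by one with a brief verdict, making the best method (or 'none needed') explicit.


Technique: telescoping — integer-spaced poles in \frac{6}{β \left(β + 2\right)} are the telescoping signature in disguise.
- the geometric series formula: no single multiplier carries one term to the next throughout the sum.
- telescoping — applicable, and directly so.


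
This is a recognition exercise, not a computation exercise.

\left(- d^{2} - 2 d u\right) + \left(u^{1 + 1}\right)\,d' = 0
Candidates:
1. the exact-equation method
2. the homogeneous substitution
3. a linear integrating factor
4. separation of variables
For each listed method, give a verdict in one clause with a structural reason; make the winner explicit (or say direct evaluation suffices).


Verdict: the homogeneous substitution — solved for the derivative, the right side is unchanged under scaling u and d together — it depends only on the ratio d/u, so substitute a single ratio variable. This doubles as a Bernoulli equation in the unknown as written; the homogeneous route needs no setup at all.
- the exact-equation method — the mixed partial derivatives differ, so the left side is not a total differential.
- the homogeneous substitution: applies; the problem has the shape this method handles.
- a linear integrating factor: a nonlinear term in the unknown puts this outside the integrating-factor template.
- separation of variables: the two dependences are entangled, not a clean product of one-variable pieces.


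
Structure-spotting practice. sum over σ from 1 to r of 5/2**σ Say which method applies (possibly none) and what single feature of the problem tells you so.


Diagnosis: the geometric series formula — consecutive terms stand in a fixed index-free ratio — the geometric sum formula closes it.


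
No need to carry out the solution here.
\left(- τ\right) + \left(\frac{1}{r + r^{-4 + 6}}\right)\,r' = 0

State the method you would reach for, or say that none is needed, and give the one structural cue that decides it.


Verdict: separation of variables — the derivative equals a pure function of τ (namely τ) times a pure function of r (namely (r + r^{-4 + 6})); divide and integrate each side. This doubles as a Bernoulli equation in the unknown as written; dividing and integrating works on it directly.


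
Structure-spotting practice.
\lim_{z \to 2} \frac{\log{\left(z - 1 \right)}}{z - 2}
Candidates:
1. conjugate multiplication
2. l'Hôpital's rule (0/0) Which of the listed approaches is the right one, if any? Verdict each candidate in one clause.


Best approach: l'Hôpital's rule (0/0) — plug in 2: top and bottom both hit zero, so differentiate each and retry. A first-order expansion at the point is an equally standard path; the rule packages it.
- conjugate multiplication: the conjugate move applies to radical differences, which this is not.
- l'Hôpital's rule (0/0) — yes, a natural case for it.


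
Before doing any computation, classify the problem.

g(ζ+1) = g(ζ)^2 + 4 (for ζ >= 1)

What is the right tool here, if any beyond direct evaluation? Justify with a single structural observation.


Diagnosis: no special technique — this one you iterate or analyze qualitatively: the nonlinearity defeats linear solution methods.


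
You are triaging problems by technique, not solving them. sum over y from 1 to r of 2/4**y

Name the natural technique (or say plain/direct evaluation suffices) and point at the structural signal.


Technique: the geometric series formula — consecutive terms stand in a fixed index-free ratio — the geometric sum formula closes it.


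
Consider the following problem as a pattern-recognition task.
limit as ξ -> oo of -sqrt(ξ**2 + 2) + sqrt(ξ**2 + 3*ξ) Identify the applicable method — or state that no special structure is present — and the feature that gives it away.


Technique: conjugate multiplication — turning the difference into a conjugate-rationalized ratio makes the limit readable.


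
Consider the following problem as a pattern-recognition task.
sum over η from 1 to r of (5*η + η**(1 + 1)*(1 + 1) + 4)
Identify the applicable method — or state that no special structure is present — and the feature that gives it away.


Diagnosis: no special technique — the sum is polynomial through and through; closed forms for each power of η finish it directly.


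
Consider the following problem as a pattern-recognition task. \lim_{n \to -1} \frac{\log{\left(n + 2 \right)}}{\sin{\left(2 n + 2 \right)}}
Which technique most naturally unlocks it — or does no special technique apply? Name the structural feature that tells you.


Verdict: l'Hôpital's rule (0/0) — the 0/0 form at -1 is the signature situation for l'Hôpital's rule. A local series expansion at the point resolves it as well; the rule is the packaged version of that step.


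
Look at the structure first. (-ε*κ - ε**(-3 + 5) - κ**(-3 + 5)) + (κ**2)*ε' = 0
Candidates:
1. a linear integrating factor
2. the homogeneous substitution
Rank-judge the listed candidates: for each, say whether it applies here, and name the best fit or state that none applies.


Verdict: the homogeneous substitution — the slope's numerator and denominator have matching total degree, so it depends only on ε/κ and the ratio substitution collapses it.
- a linear integrating factor: the unknown enters nonlinearly (through a power, a denominator, or a transcendental function), which the linear integrating-factor recipe cannot absorb as-is — any repair would come from a preliminary substitution, not the factor.
- the homogeneous substitution: yes, a natural case for it.


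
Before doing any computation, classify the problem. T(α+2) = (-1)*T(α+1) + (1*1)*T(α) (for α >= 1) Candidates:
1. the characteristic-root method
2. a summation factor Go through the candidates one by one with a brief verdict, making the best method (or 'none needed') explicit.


Diagnosis: the characteristic-root method — constant coefficients and linearity mean the ansatz r^α reduces it to solving the characteristic polynomial.
- the characteristic-root method — applies; the problem has the shape this method handles.
- a summation factor: the recurrence reaches back more than one step, outside the first-order family a summation factor normalizes.


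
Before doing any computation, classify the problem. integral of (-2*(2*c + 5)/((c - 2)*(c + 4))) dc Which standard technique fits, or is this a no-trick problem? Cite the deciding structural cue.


Verdict: partial fractions — a proper rational integrand whose denominator splits into simpler factors — decompose into partial fractions first.


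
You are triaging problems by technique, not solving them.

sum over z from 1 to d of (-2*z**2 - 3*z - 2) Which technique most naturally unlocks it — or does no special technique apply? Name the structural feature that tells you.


Technique: no special technique — this is bookkeeping, not technique: standard formulas for sums of constant-multiple powers of z apply termwise.


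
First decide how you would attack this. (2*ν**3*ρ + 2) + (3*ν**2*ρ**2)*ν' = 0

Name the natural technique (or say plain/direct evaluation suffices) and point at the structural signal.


Technique: the exact-equation method — the mixed-partials test passes for 2*ν**3*ρ + 2 and 3*ν**2*ρ**2, so a potential function exists as presented.


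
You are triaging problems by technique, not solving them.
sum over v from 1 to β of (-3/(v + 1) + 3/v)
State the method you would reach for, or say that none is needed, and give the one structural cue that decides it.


Best approach: telescoping — consecutive terms evaluate one function at adjacent indices (3/v is its current value): one term's tail is the next term's head, so the chain collapses.


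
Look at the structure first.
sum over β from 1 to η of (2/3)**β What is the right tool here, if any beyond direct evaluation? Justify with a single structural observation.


Technique: the geometric series formula — consecutive terms stand in a fixed index-free ratio — the geometric sum formula closes it.


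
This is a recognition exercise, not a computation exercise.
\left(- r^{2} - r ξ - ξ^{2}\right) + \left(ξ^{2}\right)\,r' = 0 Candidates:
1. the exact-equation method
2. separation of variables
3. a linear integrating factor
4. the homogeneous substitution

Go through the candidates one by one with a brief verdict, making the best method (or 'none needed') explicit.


Technique: the homogeneous substitution — the slope's numerator and denominator have matching total degree, so it depends only on r/ξ and the ratio substitution collapses it.
- the exact-equation method: exactness fails on the nose — the mixed partials do not match.
- separation of variables: no algebra isolates the independent variable on one side and the unknown on the other.
- a linear integrating factor — the unknown enters nonlinearly (through a power, a denominator, or a transcendental function), which the linear integrating-factor recipe cannot absorb as-is — any repair would come from a preliminary substitution, not the factor.
- the homogeneous substitution — a fit — the right tool for this form.


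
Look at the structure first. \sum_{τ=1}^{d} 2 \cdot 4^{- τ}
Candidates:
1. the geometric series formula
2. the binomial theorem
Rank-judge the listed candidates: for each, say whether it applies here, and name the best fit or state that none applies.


Verdict: the geometric series formula — consecutive terms stand in a fixed index-free ratio — the geometric sum formula closes it.
- the geometric series formula — applicable, and directly so.
- the binomial theorem — the terms lack the binomial-coefficient-weighted complementary-power pattern of an expansion.


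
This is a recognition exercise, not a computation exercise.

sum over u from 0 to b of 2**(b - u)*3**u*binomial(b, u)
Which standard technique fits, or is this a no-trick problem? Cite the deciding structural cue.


Method: the binomial theorem — binomial coefficients against complementary powers of 3 and 2: recognize the binomial expansion and resum.


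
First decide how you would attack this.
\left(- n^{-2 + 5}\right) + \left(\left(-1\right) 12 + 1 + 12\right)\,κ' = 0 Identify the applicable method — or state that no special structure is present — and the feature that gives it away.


Verdict: no special technique — with κ absent the equation is not coupled at all: direct integration in n.


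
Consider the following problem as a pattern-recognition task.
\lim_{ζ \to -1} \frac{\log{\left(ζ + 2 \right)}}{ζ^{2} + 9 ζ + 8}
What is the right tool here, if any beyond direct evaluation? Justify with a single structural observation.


Diagnosis: l'Hôpital's rule (0/0) — both numerator and denominator vanish at -1: the genuine 0/0 indeterminate that l'Hôpital exists for. One could equally expand both pieces locally and compare leading terms; the rule does that in one stroke.


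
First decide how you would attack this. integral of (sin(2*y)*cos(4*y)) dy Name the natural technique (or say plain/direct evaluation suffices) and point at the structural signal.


Technique: a trigonometric identity — distinct frequencies under one product (sin(2*y)*cos(4*y)): the product-to-sum identity is the systematic route to an integrable form.


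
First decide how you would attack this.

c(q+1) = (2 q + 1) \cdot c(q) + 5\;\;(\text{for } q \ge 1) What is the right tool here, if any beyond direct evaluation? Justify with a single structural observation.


Technique: a summation factor — because the multiplier 2 q + 1 is index-dependent, divide through by its running product and sum the resulting differences.
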